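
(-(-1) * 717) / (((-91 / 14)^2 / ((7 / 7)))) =2868 / 169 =16.97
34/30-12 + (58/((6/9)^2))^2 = 17019.38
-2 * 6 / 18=-2 / 3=-0.67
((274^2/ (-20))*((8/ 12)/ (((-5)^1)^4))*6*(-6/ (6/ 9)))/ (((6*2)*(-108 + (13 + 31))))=-56307/ 200000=-0.28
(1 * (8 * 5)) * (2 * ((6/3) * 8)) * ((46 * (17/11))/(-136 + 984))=62560/583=107.31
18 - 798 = -780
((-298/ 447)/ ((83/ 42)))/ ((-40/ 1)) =7/ 830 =0.01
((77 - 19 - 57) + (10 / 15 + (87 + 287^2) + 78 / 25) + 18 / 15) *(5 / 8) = 6184649 / 120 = 51538.74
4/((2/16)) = 32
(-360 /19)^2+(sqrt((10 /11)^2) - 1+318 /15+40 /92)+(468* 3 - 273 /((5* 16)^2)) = 1043098257131 /584531200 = 1784.50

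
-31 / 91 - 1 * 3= -3.34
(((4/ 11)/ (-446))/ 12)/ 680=-1/ 10008240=-0.00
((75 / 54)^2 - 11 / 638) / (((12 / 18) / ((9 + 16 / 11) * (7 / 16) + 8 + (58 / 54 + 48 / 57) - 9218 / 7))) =-3734.74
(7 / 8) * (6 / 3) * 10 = 35 / 2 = 17.50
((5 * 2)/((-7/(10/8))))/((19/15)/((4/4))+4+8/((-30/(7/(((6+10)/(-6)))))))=-375/1253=-0.30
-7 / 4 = -1.75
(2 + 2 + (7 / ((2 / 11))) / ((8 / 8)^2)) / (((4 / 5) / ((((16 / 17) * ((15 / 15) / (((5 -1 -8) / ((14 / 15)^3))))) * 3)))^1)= -1372 / 45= -30.49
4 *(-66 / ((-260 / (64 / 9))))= 1408 / 195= 7.22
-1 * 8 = -8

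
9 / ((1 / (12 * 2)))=216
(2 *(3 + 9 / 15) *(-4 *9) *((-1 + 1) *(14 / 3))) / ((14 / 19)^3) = 0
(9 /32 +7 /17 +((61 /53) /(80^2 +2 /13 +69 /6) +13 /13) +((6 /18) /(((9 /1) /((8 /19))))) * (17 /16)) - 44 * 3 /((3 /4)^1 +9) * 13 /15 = -123574248589441 /12328366998240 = -10.02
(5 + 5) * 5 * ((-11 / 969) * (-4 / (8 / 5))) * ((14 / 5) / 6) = 1925 / 2907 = 0.66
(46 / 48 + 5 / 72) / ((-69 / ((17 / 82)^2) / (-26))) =139009 / 8351208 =0.02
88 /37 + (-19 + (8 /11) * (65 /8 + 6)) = -2584 /407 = -6.35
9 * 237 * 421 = 897993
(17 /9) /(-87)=-17 /783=-0.02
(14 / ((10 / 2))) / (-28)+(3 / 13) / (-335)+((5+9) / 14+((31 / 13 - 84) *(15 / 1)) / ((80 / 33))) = -35125401 / 69680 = -504.10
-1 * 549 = -549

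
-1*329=-329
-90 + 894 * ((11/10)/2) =4017/10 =401.70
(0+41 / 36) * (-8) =-82 / 9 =-9.11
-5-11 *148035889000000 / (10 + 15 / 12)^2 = -1042172658560405 / 81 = -12866329118029.69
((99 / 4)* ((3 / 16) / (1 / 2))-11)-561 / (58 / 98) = -881243 / 928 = -949.62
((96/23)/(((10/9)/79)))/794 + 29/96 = 2962139/4382880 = 0.68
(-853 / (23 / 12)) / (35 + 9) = -2559 / 253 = -10.11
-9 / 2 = -4.50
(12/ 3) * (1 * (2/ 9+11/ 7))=7.17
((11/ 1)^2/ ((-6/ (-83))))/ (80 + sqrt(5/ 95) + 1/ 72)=20.86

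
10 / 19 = 0.53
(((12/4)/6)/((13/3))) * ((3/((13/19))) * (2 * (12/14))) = 1026/1183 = 0.87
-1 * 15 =-15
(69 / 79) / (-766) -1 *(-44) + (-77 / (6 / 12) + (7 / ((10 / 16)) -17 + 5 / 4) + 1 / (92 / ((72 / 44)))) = -17535104551 / 153100420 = -114.53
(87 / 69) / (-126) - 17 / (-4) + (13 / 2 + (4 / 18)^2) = 562817 / 52164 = 10.79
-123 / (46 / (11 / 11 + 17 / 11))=-1722 / 253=-6.81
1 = 1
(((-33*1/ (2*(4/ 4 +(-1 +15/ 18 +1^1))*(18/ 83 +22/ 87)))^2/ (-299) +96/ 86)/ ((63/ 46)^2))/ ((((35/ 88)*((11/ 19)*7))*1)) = -480240435505/ 13029550724736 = -0.04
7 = 7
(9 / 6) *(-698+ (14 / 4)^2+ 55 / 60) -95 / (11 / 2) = -45959 / 44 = -1044.52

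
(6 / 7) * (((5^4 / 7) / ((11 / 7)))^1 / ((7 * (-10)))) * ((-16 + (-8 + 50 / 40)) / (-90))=-325 / 1848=-0.18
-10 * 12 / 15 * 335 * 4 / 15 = -2144 / 3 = -714.67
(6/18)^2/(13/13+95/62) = 0.04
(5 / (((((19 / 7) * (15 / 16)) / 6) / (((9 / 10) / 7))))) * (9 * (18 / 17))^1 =23328 / 1615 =14.44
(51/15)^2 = 289/25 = 11.56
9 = 9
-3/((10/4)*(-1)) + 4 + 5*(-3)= -49/5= -9.80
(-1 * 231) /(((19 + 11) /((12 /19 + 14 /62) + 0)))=-7777 /1178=-6.60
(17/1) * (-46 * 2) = -1564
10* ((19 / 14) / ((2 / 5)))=475 / 14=33.93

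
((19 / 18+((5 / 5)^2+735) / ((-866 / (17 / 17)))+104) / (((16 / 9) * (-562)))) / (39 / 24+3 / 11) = -8933969 / 162555128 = -0.05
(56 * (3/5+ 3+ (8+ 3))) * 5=4088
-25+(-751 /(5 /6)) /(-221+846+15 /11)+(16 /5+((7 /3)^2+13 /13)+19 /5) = -2014447 /155025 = -12.99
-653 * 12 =-7836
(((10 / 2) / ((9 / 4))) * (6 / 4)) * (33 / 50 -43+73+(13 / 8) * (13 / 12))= 108.07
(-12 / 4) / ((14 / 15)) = -45 / 14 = -3.21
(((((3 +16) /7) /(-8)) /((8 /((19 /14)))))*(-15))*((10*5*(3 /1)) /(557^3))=0.00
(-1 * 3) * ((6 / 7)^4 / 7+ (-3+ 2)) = 46533 / 16807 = 2.77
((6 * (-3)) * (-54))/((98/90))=43740/49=892.65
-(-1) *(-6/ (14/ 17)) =-51/ 7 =-7.29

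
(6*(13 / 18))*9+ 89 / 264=10385 / 264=39.34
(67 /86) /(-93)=-67 /7998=-0.01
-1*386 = -386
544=544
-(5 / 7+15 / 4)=-125 / 28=-4.46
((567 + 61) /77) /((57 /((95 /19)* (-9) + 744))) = 146324 /1463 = 100.02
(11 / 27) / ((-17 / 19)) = -209 / 459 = -0.46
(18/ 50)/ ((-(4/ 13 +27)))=-117/ 8875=-0.01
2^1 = 2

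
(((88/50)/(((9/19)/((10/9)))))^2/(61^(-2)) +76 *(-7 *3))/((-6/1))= -5070292082/492075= -10303.90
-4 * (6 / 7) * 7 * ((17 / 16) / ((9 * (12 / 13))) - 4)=6691 / 72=92.93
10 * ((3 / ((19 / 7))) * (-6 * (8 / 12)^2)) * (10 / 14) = -400 / 19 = -21.05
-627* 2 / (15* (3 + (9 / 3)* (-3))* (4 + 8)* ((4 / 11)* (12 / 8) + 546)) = 2299 / 1082160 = 0.00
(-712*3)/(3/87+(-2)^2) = -20648/39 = -529.44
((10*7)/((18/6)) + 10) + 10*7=310/3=103.33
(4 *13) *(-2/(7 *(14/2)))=-104/49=-2.12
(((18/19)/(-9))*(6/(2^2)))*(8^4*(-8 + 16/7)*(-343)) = -24084480/19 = -1267604.21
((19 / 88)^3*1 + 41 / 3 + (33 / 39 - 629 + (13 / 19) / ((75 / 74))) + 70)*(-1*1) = 6865102960193 / 12624268800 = 543.80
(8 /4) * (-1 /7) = -2 /7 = -0.29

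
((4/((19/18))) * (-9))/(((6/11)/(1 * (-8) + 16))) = -9504/19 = -500.21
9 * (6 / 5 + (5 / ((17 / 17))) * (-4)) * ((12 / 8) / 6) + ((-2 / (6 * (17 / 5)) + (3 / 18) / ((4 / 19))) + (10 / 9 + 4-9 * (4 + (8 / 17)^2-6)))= -2131607 / 104040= -20.49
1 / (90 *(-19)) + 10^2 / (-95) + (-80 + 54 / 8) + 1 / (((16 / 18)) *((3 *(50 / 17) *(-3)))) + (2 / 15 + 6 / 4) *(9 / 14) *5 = -4726147 / 68400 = -69.10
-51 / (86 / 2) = -51 / 43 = -1.19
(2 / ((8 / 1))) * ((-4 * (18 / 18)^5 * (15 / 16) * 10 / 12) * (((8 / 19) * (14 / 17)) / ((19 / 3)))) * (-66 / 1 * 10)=173250 / 6137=28.23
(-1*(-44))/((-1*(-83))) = 44/83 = 0.53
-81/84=-27/28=-0.96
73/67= 1.09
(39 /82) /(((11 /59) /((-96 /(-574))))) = 55224 /129437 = 0.43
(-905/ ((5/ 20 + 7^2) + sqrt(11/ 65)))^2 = 2148852501146000/ 6362547163281 - 1342414736000 * sqrt(715)/ 6362547163281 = 332.09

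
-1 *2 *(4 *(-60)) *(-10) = -4800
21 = 21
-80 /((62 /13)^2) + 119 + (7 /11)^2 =13475548 /116281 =115.89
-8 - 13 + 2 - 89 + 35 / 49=-751 / 7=-107.29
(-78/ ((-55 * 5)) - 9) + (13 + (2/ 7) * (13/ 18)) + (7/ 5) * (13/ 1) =393104/ 17325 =22.69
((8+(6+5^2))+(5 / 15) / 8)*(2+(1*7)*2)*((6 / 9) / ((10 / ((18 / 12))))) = 62.47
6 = 6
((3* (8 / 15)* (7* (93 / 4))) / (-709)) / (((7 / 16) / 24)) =-71424 / 3545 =-20.15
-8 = -8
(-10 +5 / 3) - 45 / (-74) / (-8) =-8.41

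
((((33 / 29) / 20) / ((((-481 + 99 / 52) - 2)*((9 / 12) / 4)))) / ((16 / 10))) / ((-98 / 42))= 286 / 1692817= 0.00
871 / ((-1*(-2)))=871 / 2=435.50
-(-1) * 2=2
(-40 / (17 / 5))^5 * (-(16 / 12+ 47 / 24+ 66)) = 66520000000000 / 4259571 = 15616596.13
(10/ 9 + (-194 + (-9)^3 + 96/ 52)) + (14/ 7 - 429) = -157604/ 117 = -1347.04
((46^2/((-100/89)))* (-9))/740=423729/18500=22.90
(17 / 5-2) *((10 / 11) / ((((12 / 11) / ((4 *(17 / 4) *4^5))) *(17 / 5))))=17920 / 3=5973.33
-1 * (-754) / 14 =377 / 7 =53.86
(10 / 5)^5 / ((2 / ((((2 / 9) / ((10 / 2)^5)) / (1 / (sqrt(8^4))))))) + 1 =30173 / 28125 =1.07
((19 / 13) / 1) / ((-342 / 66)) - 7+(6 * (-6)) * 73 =-102776 / 39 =-2635.28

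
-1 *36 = -36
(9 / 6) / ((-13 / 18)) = -27 / 13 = -2.08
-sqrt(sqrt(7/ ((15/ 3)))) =-5^(3/ 4) * 7^(1/ 4)/ 5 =-1.09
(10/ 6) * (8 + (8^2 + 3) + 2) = 385/ 3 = 128.33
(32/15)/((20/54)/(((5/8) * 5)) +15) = 288/2041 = 0.14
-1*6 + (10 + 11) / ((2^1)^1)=9 / 2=4.50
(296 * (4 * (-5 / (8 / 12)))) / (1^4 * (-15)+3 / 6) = 17760 / 29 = 612.41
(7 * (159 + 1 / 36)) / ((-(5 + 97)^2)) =-40075 / 374544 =-0.11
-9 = -9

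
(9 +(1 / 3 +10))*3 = 58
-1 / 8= -0.12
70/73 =0.96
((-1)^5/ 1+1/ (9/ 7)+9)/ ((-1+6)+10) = 79/ 135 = 0.59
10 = 10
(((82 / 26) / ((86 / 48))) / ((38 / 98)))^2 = 2324782656 / 112805641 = 20.61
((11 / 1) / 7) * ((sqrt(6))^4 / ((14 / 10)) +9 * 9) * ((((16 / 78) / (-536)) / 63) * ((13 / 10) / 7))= -913 / 4826010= -0.00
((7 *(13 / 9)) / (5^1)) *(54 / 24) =91 / 20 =4.55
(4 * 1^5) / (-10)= -0.40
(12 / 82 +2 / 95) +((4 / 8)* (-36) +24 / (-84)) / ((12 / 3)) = -120076 / 27265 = -4.40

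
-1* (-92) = 92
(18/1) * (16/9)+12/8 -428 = -789/2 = -394.50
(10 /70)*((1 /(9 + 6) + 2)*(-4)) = -124 /105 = -1.18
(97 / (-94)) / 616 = -97 / 57904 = -0.00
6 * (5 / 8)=15 / 4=3.75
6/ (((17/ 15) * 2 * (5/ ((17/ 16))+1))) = 45/ 97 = 0.46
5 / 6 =0.83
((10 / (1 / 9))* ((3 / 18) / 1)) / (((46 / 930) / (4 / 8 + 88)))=1234575 / 46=26838.59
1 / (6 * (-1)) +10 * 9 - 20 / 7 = 3653 / 42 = 86.98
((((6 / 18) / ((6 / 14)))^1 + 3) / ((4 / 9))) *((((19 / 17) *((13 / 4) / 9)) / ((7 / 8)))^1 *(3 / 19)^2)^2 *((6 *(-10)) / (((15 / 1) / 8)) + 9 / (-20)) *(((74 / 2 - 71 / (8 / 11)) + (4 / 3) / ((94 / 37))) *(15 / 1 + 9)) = 7435604033 / 141335110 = 52.61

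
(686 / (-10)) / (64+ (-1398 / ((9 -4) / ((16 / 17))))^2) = -495635 / 500789824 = -0.00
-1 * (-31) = 31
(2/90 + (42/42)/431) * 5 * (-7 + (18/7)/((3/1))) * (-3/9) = 2924/11637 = 0.25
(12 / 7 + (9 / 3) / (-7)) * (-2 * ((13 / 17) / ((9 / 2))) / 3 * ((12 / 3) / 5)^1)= -208 / 1785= -0.12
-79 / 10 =-7.90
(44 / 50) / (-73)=-22 / 1825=-0.01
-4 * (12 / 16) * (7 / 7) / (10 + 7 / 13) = -39 / 137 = -0.28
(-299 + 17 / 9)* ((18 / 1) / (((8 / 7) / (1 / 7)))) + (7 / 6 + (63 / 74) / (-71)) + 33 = -9998551 / 15762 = -634.35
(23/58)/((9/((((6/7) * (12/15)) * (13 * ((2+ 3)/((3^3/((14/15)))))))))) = 2392/35235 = 0.07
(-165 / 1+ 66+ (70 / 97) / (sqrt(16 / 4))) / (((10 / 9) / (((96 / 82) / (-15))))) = 688896 / 99425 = 6.93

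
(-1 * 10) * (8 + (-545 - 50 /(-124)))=166345 /31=5365.97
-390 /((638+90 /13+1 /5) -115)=-4225 /5743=-0.74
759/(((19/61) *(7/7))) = 46299/19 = 2436.79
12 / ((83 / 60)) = 720 / 83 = 8.67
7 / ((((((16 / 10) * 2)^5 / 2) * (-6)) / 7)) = -153125 / 3145728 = -0.05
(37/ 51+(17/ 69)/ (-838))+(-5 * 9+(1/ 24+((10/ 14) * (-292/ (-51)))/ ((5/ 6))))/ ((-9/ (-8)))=-2159747003/ 61927362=-34.88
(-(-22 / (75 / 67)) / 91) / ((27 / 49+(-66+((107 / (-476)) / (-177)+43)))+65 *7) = 41395816 / 82908724925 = 0.00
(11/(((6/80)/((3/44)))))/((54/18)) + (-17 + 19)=16/3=5.33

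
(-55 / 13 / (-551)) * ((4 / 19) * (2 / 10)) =44 / 136097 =0.00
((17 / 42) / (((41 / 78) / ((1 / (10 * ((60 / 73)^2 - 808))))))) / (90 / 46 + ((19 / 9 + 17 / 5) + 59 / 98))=-1706500341 / 144377687312584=-0.00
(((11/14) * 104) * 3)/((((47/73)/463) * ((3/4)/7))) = 77332112/47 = 1645364.09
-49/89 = -0.55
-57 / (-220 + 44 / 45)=2565 / 9856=0.26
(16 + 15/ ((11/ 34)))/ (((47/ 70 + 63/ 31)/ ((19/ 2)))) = 14141890/ 64537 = 219.13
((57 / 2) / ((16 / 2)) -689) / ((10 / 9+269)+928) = -98703 / 172528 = -0.57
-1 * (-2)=2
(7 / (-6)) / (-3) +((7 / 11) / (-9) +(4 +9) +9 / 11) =311 / 22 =14.14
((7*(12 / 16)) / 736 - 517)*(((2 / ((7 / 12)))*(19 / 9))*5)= -144592565 / 7728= -18710.22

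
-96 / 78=-16 / 13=-1.23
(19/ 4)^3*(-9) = -61731/ 64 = -964.55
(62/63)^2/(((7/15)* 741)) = 19220/6862401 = 0.00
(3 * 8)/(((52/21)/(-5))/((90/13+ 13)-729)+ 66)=2903670/7985177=0.36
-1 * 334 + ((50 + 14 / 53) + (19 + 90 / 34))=-236142 / 901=-262.09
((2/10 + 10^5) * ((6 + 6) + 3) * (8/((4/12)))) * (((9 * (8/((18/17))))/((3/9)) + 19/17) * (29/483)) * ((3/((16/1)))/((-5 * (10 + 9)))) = -455054410107/520030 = -875054.15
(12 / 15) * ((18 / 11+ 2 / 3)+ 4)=832 / 165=5.04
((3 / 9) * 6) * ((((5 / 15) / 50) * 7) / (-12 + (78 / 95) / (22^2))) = -32186 / 4137615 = -0.01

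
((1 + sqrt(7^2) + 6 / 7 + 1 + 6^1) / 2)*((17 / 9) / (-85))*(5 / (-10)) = 37 / 420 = 0.09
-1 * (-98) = 98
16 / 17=0.94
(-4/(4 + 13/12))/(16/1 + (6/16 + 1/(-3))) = -1152/23485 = -0.05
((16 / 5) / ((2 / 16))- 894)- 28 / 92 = -99901 / 115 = -868.70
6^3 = 216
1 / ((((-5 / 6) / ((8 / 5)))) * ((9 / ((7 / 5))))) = -112 / 375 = -0.30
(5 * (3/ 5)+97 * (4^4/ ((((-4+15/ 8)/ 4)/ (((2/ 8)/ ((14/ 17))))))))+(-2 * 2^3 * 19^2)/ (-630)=-4465927/ 315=-14177.55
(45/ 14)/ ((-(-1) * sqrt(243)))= 5 * sqrt(3)/ 42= 0.21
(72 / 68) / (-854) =-9 / 7259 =-0.00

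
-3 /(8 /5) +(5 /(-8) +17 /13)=-1.19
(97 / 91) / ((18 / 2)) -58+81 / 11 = -455116 / 9009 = -50.52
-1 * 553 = -553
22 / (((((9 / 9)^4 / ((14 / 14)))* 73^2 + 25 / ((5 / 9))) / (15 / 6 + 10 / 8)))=165 / 10748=0.02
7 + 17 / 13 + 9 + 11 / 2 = 593 / 26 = 22.81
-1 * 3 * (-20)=60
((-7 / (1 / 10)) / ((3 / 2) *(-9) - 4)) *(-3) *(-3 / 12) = 3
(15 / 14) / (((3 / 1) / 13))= 65 / 14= 4.64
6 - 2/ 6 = 17/ 3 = 5.67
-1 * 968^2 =-937024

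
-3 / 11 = -0.27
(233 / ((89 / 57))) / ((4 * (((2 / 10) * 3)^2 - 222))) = -110675 / 657532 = -0.17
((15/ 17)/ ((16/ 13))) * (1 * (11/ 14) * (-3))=-6435/ 3808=-1.69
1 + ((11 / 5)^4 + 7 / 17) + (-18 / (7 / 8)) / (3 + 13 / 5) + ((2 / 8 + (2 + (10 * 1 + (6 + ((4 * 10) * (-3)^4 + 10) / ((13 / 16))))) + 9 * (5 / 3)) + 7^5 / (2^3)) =25636778249 / 4165000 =6155.29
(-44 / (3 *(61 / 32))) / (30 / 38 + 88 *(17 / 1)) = -26752 / 5204337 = -0.01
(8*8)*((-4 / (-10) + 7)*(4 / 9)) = 210.49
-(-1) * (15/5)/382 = 3/382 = 0.01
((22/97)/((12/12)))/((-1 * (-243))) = 22/23571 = 0.00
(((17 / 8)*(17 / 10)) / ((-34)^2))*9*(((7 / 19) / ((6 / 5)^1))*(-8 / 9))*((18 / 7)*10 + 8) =-59 / 228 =-0.26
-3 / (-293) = 3 / 293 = 0.01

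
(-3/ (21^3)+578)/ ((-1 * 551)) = -1784285/ 1700937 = -1.05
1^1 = 1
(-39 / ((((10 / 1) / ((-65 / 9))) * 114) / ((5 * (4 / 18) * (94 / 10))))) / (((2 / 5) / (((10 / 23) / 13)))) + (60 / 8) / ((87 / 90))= 7.97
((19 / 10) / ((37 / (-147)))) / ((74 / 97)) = -270921 / 27380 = -9.89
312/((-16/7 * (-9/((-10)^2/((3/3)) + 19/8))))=24843/16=1552.69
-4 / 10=-2 / 5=-0.40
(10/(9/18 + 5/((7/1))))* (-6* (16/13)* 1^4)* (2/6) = -4480/221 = -20.27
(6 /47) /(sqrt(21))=0.03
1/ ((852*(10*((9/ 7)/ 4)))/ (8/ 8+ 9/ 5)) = 49/ 47925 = 0.00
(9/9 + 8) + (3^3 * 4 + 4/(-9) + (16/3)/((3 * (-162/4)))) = 84937/729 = 116.51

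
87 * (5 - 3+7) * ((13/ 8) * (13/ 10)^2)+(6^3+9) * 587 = 107380251/ 800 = 134225.31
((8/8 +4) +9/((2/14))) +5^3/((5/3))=143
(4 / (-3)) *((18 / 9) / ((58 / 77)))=-308 / 87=-3.54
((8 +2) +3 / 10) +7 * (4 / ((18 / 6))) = 589 / 30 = 19.63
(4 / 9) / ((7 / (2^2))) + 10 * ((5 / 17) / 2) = 1847 / 1071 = 1.72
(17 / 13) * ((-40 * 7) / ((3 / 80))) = -380800 / 39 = -9764.10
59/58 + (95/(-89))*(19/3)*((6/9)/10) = 26321/46458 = 0.57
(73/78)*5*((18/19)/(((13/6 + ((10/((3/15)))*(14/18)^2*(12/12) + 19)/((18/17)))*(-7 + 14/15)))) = -11973825/797618822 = -0.02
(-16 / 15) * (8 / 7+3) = -464 / 105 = -4.42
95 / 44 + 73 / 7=3877 / 308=12.59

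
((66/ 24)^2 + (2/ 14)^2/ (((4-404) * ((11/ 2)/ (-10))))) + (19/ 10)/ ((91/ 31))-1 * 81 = -40803249/ 560560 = -72.79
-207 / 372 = -69 / 124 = -0.56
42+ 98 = 140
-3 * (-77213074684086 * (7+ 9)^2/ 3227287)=59299641357378048/ 3227287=18374455496.95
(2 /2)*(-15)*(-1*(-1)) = -15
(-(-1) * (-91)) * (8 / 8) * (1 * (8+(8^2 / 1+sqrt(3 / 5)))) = -6552 - 91 * sqrt(15) / 5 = -6622.49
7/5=1.40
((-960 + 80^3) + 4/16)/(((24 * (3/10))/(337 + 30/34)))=407696555/17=23982150.29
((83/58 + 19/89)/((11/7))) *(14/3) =415961/85173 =4.88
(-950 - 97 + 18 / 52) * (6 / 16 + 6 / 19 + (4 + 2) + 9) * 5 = -324515025 / 3952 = -82114.13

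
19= 19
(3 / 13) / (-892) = -3 / 11596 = -0.00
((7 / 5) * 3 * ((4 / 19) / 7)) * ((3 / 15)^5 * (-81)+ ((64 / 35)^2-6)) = -0.34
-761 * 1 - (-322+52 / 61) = -26831 / 61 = -439.85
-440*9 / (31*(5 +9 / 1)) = -1980 / 217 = -9.12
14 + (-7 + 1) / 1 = 8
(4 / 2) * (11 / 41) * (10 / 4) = 55 / 41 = 1.34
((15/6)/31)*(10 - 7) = 15/62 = 0.24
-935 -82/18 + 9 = -8375/9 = -930.56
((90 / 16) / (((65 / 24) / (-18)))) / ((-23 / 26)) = 972 / 23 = 42.26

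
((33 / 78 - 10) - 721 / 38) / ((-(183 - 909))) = -3526 / 89661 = -0.04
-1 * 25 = -25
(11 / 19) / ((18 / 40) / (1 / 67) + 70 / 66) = 7260 / 391381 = 0.02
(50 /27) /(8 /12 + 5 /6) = 100 /81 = 1.23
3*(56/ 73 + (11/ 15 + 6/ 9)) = 2373/ 365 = 6.50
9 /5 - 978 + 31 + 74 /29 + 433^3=11771360181 /145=81181794.35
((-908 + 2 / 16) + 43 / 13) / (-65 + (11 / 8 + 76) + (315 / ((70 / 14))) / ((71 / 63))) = -13.25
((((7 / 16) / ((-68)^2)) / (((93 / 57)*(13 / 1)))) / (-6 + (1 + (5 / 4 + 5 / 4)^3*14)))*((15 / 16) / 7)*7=7 / 357786624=0.00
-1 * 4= -4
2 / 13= 0.15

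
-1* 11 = -11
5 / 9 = 0.56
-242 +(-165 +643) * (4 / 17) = -2202 / 17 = -129.53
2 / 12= 1 / 6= 0.17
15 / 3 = 5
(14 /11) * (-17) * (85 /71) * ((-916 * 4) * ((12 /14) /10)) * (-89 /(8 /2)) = -141362616 /781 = -181002.07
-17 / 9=-1.89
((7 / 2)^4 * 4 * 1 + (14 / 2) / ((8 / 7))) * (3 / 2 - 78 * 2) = -1498959 / 16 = -93684.94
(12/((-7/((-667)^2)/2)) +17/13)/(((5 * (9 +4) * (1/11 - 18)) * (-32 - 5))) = -35.41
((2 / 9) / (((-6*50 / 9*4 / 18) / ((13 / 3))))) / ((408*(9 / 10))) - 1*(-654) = 24014867 / 36720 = 654.00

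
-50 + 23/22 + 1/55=-5383/110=-48.94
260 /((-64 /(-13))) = 845 /16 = 52.81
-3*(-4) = 12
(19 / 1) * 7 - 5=128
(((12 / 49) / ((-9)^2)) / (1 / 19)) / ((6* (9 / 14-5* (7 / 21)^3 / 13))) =988 / 64869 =0.02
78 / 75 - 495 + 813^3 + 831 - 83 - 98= 13434198826 / 25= 537367953.04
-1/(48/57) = -19/16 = -1.19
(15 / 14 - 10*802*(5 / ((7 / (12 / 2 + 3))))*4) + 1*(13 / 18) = -1856041 / 9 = -206226.78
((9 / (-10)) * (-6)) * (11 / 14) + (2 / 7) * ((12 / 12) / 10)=4.27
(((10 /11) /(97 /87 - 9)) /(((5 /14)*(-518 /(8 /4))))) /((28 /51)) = 4437 /1954414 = 0.00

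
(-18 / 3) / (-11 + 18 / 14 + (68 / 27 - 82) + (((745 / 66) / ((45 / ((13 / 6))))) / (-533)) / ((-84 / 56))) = 9205812 / 136852201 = 0.07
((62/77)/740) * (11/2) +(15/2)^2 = 145703/2590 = 56.26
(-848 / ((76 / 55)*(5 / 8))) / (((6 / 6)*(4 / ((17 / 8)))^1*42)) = -12.42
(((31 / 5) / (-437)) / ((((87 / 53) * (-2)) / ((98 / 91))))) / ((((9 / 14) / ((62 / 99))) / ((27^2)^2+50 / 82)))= 217517769036008 / 90276685785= 2409.46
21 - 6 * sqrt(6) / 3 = 21 - 2 * sqrt(6) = 16.10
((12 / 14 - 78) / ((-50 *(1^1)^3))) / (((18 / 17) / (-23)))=-1173 / 35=-33.51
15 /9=5 /3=1.67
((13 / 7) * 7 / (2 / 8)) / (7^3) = 52 / 343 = 0.15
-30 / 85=-6 / 17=-0.35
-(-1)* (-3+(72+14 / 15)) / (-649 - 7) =-1049 / 9840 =-0.11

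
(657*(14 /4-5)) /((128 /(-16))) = 1971 /16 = 123.19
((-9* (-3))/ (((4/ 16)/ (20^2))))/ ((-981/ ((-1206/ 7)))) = 5788800/ 763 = 7586.89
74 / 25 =2.96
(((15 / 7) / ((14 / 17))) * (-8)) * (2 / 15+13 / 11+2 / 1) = -37196 / 539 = -69.01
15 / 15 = 1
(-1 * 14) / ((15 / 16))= -224 / 15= -14.93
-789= -789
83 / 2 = 41.50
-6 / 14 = -3 / 7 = -0.43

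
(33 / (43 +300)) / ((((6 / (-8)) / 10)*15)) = -88 / 1029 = -0.09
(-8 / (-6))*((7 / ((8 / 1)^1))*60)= 70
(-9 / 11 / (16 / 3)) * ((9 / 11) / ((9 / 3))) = -81 / 1936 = -0.04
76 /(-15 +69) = 38 /27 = 1.41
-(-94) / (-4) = -47 / 2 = -23.50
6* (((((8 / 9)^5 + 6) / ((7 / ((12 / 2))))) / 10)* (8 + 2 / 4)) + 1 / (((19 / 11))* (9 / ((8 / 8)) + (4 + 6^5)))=973791297499 / 33983913285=28.65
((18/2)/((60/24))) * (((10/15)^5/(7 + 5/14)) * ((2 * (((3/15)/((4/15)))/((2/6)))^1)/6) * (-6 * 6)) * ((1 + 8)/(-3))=2688/515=5.22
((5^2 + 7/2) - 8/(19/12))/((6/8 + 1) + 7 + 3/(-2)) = 1782/551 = 3.23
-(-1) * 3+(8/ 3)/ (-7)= 55/ 21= 2.62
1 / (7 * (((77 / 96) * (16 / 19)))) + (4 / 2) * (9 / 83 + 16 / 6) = 773284 / 134211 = 5.76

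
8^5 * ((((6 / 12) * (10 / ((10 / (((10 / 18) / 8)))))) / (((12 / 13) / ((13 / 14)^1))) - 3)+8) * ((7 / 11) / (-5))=-6236416 / 297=-20998.03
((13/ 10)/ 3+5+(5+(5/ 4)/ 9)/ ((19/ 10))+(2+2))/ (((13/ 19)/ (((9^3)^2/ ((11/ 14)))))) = 8579347308/ 715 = 11999087.14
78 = 78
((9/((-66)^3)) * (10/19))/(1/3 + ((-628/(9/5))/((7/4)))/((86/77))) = 645/6974807356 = 0.00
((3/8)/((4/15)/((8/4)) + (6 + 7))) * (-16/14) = -45/1379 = -0.03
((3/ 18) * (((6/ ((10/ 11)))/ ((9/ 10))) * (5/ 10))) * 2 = 11/ 9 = 1.22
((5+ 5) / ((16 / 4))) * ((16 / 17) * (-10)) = -400 / 17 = -23.53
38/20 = 19/10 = 1.90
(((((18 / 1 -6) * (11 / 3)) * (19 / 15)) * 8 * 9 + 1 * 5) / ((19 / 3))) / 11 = 60267 / 1045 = 57.67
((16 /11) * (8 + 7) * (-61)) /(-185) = 7.19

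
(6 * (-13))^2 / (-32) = -1521 / 8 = -190.12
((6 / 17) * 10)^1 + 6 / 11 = 762 / 187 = 4.07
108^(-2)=1 / 11664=0.00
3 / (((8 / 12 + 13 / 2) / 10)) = 180 / 43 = 4.19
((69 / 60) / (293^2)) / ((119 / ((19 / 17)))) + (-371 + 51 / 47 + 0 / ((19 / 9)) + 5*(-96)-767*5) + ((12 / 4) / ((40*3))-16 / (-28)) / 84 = -128489993299353479 / 27426365463840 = -4684.91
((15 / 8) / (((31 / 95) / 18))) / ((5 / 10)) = 12825 / 62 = 206.85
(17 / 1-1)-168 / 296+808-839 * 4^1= -2532.57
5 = 5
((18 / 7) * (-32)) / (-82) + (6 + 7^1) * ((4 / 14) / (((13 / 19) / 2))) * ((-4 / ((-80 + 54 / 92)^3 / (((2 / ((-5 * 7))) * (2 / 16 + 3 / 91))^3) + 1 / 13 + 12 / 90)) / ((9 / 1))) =1.00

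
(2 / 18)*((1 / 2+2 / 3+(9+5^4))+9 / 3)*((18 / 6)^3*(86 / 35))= 23521 / 5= 4704.20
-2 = -2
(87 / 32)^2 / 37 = 7569 / 37888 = 0.20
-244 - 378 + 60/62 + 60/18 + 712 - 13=7561/93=81.30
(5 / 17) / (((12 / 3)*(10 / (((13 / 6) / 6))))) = 0.00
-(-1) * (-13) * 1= -13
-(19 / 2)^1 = -19 / 2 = -9.50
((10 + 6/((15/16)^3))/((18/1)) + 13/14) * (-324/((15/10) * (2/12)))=-2141752/875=-2447.72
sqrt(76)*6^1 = 12*sqrt(19) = 52.31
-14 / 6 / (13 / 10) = -70 / 39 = -1.79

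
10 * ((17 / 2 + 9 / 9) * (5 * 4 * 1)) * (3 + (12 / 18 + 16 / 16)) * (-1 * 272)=-7235200 / 3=-2411733.33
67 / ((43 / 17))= 1139 / 43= 26.49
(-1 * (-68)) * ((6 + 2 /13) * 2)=10880 /13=836.92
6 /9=2 /3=0.67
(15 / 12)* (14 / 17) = 35 / 34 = 1.03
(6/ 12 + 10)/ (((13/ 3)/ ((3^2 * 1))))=567/ 26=21.81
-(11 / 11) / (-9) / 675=0.00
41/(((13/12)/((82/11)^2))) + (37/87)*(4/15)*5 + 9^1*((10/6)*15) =956049517/410553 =2328.69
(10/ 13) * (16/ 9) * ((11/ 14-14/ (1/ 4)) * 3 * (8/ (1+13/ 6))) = -989440/ 1729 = -572.26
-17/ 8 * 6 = -51/ 4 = -12.75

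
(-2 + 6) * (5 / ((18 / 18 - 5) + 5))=20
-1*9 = -9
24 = 24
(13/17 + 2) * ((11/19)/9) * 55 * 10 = 284350/2907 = 97.82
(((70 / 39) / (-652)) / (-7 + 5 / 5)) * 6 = 35 / 12714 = 0.00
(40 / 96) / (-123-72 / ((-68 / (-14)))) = -85 / 28116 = -0.00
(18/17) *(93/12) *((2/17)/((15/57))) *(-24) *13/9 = -183768/1445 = -127.18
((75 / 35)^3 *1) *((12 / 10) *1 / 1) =4050 / 343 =11.81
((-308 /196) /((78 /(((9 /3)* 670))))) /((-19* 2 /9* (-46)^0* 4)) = 33165 /13832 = 2.40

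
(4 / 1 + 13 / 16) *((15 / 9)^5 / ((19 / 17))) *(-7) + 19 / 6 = -28400447 / 73872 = -384.45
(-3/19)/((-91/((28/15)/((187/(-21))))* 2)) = -42/230945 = -0.00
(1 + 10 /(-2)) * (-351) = 1404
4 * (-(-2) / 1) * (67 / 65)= 536 / 65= 8.25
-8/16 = -0.50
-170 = -170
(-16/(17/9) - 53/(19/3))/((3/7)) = -12691/323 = -39.29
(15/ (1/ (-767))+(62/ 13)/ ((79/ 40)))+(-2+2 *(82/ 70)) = -413448101/ 35945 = -11502.24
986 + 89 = 1075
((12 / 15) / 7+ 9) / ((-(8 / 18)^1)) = -20.51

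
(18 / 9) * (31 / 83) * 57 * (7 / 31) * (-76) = -60648 / 83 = -730.70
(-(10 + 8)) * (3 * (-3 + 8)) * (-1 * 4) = 1080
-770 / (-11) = 70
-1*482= -482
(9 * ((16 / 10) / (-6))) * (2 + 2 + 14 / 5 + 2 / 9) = -1264 / 75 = -16.85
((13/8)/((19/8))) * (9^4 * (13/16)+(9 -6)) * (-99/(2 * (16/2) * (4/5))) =-549169335/19456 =-28226.22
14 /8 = 7 /4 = 1.75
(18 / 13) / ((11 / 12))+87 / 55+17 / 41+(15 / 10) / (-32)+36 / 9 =1272389 / 170560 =7.46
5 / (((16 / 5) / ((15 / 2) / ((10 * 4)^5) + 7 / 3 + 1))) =409600009 / 78643200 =5.21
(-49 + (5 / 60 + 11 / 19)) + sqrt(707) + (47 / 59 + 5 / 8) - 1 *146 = -5190215 / 26904 + sqrt(707) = -166.33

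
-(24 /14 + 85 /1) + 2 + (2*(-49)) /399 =-33899 /399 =-84.96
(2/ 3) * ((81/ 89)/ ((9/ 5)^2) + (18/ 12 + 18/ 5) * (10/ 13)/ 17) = 1184/ 3471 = 0.34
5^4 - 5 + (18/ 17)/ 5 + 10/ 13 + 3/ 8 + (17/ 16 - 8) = 10862919/ 17680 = 614.42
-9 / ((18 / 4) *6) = -1 / 3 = -0.33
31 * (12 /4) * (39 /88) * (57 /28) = 206739 /2464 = 83.90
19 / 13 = 1.46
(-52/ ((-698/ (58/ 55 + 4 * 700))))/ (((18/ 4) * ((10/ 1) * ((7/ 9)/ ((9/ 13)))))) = 2773044/ 671825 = 4.13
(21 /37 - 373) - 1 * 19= -14483 /37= -391.43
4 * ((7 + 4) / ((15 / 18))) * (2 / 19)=528 / 95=5.56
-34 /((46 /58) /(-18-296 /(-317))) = 5334260 /7291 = 731.62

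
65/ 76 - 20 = -19.14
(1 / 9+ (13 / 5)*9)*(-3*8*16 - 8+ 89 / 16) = -363423 / 40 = -9085.58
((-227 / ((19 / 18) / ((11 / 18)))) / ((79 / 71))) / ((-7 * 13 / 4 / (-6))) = -4254888 / 136591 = -31.15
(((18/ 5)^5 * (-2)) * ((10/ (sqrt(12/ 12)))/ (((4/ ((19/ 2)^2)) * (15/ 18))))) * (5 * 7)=-7162407504/ 625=-11459852.01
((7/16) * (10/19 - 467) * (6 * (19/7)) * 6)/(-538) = 79767/2152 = 37.07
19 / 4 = 4.75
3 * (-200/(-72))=25/3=8.33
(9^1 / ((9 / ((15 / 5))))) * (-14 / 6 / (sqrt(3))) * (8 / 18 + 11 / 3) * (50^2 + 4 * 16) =-664076 * sqrt(3) / 27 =-42600.50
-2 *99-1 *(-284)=86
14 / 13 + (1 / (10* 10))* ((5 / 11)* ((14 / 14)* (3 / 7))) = 21599 / 20020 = 1.08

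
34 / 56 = 17 / 28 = 0.61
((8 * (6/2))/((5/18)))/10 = 216/25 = 8.64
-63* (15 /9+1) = -168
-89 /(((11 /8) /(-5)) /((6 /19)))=21360 /209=102.20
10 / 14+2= 19 / 7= 2.71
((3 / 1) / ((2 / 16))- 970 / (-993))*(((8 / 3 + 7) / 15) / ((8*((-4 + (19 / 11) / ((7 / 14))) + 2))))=3955919 / 2859840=1.38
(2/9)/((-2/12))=-4/3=-1.33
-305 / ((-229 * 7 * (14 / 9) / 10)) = 1.22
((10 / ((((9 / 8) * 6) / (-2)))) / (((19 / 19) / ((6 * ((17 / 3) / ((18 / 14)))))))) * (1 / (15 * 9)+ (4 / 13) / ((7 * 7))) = -640288 / 597051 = -1.07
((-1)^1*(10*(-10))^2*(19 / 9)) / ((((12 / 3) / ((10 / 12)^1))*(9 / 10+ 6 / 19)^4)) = -154756187500000 / 76879700667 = -2012.97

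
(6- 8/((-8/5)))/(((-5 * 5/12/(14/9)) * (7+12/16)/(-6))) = 4928/775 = 6.36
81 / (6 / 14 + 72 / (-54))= -1701 / 19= -89.53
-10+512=502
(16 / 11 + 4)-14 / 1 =-94 / 11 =-8.55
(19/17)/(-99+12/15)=-95/8347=-0.01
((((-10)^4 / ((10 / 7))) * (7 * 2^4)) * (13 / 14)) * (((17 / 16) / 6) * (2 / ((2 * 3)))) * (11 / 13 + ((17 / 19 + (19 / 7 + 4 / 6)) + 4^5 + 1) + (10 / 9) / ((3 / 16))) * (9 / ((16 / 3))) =51388681625 / 684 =75129651.50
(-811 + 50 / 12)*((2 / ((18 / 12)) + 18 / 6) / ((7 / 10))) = -314665 / 63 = -4994.68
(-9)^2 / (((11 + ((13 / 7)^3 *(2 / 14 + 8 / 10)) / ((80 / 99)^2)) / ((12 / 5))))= 14936140800 / 1555734301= 9.60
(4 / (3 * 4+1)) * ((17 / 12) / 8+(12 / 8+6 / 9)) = 75 / 104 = 0.72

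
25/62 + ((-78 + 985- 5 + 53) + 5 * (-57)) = 41565/62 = 670.40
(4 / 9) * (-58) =-25.78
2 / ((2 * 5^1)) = 1 / 5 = 0.20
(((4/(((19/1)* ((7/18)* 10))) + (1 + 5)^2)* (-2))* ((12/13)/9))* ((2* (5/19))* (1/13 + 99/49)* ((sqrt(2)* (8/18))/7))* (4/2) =-151855104* sqrt(2)/146482609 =-1.47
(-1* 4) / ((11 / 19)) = -76 / 11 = -6.91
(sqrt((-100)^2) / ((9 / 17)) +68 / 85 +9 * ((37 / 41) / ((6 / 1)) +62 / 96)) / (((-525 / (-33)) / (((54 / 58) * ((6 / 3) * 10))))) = 230.41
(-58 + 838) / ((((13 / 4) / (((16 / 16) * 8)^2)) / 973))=14945280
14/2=7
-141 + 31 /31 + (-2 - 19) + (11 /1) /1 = -150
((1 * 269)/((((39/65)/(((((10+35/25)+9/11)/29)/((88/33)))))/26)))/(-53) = -587496/16907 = -34.75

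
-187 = -187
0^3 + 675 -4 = 671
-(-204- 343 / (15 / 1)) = 3403 / 15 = 226.87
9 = 9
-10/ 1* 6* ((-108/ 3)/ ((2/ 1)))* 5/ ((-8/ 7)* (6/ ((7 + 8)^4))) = -79734375/ 2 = -39867187.50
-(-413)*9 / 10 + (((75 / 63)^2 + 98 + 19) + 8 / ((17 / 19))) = 37414409 / 74970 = 499.06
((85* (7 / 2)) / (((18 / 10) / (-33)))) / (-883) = 32725 / 5298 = 6.18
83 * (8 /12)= 166 /3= 55.33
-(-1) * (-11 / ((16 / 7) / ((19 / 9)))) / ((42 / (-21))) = 1463 / 288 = 5.08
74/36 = 37/18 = 2.06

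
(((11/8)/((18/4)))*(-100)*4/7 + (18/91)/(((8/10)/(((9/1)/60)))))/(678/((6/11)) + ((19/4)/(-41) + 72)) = -4680437/353219958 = -0.01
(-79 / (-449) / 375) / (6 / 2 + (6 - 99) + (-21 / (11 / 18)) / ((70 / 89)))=-869 / 247612275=-0.00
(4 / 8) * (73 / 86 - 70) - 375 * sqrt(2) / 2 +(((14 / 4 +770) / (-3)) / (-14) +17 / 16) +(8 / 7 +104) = 1300991 / 14448 - 375 * sqrt(2) / 2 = -175.12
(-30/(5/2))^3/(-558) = 3.10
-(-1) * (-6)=-6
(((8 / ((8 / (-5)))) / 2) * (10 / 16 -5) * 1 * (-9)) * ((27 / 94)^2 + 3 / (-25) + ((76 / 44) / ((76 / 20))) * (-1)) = 48.44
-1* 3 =-3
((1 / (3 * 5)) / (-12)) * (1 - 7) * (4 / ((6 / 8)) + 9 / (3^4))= 49 / 270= 0.18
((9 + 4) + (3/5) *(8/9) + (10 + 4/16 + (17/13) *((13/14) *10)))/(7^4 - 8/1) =0.02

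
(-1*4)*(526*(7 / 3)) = -14728 / 3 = -4909.33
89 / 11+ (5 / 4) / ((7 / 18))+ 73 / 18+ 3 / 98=149327 / 9702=15.39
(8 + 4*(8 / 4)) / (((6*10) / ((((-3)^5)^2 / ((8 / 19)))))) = 373977 / 10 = 37397.70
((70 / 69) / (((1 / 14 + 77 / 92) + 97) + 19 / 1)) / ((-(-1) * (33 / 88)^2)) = 125440 / 2032803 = 0.06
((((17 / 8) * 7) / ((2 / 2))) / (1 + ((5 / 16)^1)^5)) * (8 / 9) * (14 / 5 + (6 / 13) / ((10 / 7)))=3618635776 / 87892155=41.17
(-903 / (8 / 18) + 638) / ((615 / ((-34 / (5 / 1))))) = 3791 / 246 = 15.41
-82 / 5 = -16.40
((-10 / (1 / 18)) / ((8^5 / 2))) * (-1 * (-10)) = -225 / 2048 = -0.11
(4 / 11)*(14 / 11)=56 / 121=0.46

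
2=2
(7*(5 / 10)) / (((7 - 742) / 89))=-89 / 210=-0.42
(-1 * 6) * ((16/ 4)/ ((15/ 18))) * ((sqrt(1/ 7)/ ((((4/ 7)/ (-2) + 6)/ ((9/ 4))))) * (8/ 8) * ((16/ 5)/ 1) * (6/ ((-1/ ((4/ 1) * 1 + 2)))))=23328 * sqrt(7)/ 125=493.76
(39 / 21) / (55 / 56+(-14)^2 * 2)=104 / 22007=0.00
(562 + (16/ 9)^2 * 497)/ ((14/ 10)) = 863770/ 567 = 1523.40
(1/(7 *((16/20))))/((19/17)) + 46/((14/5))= 8825/532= 16.59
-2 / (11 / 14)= -28 / 11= -2.55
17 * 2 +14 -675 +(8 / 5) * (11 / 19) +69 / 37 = -2194094 / 3515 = -624.21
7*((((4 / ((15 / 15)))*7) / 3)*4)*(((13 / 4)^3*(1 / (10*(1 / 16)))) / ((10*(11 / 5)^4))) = 2691325 / 43923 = 61.27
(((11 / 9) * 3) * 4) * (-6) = -88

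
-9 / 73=-0.12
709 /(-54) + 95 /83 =-11.99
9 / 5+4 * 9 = 189 / 5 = 37.80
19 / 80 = 0.24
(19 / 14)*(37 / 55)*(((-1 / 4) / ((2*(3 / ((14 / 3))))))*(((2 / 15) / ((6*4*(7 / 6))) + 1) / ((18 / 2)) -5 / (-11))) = -8275013 / 82328400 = -0.10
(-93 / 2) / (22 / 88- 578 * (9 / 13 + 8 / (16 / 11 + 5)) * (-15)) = -171678 / 61835363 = -0.00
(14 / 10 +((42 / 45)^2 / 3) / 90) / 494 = 42623 / 15005250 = 0.00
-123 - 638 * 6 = -3951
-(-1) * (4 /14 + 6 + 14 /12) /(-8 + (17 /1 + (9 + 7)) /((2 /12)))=313 /7980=0.04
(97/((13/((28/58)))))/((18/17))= 11543/3393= 3.40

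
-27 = -27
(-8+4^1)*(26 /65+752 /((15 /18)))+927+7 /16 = -214701 /80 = -2683.76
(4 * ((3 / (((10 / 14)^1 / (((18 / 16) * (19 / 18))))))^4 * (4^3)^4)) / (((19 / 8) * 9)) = 1214186545152 / 625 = 1942698472.24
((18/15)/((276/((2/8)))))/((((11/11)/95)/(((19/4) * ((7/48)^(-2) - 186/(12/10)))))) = -1910051/36064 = -52.96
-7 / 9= -0.78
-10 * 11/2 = -55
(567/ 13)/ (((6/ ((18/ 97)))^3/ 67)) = 0.09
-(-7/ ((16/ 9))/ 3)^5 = 4084101/ 1048576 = 3.89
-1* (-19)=19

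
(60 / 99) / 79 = 20 / 2607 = 0.01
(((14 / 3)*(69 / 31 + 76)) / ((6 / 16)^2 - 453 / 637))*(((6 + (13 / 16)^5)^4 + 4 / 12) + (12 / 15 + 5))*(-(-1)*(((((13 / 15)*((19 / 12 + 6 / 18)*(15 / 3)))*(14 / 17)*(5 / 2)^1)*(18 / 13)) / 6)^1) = -51654855412845494268221039326088200525 / 12503024807157207961782240411648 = -4131388.70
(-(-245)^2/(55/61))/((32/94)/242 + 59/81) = -30666736485/336181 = -91220.91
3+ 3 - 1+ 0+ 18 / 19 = 113 / 19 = 5.95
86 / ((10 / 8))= 344 / 5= 68.80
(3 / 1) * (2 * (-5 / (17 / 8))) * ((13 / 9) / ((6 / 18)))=-1040 / 17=-61.18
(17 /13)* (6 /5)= 102 /65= 1.57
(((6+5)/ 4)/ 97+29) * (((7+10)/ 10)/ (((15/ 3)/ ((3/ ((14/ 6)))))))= 246177/ 19400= 12.69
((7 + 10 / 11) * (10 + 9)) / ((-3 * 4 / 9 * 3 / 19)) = -31407 / 44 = -713.80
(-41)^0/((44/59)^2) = 3481/1936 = 1.80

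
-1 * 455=-455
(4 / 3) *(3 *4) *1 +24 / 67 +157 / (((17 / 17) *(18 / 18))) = 11615 / 67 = 173.36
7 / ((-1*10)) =-7 / 10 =-0.70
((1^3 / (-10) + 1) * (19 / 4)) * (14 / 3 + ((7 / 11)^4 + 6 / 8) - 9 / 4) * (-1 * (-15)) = 50032035 / 234256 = 213.58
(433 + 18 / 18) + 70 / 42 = 1307 / 3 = 435.67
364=364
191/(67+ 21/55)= 10505/3706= 2.83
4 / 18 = 2 / 9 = 0.22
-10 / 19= -0.53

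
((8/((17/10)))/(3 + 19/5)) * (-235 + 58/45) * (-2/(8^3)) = 0.63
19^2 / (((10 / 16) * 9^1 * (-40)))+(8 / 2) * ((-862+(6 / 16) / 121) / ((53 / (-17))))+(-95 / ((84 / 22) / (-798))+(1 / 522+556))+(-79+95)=300325271251 / 13948275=21531.36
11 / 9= 1.22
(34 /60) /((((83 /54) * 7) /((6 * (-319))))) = -292842 /2905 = -100.81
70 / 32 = 35 / 16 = 2.19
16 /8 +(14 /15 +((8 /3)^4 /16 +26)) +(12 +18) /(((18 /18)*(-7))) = 78836 /2835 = 27.81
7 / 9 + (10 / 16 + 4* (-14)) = -3931 / 72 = -54.60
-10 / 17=-0.59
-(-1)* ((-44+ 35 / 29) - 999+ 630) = -11942 / 29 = -411.79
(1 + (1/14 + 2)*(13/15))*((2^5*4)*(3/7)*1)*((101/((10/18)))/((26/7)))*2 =34149312/2275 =15010.69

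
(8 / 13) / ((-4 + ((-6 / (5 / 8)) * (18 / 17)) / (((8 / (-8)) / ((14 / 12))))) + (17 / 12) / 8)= 65280 / 852449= 0.08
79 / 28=2.82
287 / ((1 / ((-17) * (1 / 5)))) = -4879 / 5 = -975.80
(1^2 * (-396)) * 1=-396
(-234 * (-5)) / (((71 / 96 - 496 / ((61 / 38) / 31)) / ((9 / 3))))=-1581120 / 4314409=-0.37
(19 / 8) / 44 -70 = -24621 / 352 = -69.95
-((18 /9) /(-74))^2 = -1 /1369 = -0.00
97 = 97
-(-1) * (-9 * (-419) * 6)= 22626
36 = 36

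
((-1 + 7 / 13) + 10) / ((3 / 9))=372 / 13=28.62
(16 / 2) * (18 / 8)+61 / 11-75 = -566 / 11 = -51.45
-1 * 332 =-332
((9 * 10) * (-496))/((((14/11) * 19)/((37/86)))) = -4542120/5719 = -794.22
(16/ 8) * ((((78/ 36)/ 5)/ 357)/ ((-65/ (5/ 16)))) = -1/ 85680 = -0.00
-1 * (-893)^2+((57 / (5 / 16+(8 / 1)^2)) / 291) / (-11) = -875553547711 / 1097943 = -797449.00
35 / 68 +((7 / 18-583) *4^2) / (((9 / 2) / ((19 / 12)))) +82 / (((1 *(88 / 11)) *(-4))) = -216922615 / 66096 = -3281.93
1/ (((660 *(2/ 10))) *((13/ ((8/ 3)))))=0.00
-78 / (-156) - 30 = -59 / 2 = -29.50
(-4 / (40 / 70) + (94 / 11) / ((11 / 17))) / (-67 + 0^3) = -751 / 8107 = -0.09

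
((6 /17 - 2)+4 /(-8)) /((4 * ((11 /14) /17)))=-511 /44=-11.61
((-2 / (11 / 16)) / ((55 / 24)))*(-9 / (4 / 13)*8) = 179712 / 605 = 297.04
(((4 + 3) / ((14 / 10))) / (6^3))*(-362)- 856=-864.38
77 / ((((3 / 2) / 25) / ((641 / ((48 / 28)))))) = 8637475 / 18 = 479859.72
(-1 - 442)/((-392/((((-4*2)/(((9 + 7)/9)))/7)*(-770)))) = 219285/392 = 559.40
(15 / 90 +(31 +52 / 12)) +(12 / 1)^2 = 359 / 2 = 179.50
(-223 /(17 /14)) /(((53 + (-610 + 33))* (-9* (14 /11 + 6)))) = -0.01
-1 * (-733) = 733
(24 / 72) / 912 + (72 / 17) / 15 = 65749 / 232560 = 0.28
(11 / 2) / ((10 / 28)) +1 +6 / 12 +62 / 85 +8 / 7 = 22339 / 1190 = 18.77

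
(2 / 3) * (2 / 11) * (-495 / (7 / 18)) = -1080 / 7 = -154.29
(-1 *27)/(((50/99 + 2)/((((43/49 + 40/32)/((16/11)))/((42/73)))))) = -298352241/10888192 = -27.40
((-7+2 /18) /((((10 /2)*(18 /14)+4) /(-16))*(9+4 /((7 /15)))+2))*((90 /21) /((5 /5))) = 3.12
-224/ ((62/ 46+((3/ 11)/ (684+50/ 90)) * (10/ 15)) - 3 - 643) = 0.35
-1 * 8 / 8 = -1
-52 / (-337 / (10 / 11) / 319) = 15080 / 337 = 44.75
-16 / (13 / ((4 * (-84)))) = 5376 / 13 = 413.54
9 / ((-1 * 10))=-9 / 10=-0.90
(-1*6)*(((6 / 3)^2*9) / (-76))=54 / 19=2.84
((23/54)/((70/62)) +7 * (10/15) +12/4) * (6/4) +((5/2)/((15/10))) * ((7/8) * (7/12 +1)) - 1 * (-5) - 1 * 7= 124739/10080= 12.37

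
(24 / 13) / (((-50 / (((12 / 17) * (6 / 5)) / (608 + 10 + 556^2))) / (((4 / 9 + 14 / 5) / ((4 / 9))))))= -15768 / 21392385625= -0.00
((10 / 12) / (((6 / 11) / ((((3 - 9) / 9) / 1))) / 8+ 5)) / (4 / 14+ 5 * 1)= 0.03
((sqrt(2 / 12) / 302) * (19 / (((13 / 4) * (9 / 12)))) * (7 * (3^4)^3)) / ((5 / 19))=596867292 * sqrt(6) / 9815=148957.75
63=63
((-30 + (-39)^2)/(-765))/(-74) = 497/18870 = 0.03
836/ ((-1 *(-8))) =209/ 2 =104.50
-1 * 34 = -34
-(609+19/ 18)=-10981/ 18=-610.06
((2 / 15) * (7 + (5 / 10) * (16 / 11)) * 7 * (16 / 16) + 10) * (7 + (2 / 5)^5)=12443176 / 103125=120.66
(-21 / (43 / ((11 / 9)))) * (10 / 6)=-385 / 387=-0.99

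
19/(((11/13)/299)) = 73853/11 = 6713.91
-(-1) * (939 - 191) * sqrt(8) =1496 * sqrt(2) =2115.66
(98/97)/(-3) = -98/291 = -0.34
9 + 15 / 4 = 12.75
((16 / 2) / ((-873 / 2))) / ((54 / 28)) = -224 / 23571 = -0.01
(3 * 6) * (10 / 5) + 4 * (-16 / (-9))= 388 / 9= 43.11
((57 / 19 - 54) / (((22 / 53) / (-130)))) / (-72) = -58565 / 264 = -221.84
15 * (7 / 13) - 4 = 4.08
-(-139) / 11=12.64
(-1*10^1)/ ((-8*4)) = 5/ 16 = 0.31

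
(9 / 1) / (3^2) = 1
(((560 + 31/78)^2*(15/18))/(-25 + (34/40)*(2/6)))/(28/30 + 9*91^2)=-238831440125/1681129224138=-0.14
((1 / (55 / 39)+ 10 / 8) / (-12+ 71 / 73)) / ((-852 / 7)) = 31463 / 21555600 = 0.00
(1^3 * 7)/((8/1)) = 7/8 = 0.88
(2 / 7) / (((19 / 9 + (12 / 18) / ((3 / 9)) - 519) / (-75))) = 675 / 16219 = 0.04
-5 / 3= -1.67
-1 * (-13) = 13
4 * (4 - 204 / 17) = -32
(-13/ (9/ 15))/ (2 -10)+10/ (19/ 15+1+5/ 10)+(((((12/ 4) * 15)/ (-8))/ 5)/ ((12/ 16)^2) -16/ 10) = 27119/ 9960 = 2.72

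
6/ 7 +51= 363/ 7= 51.86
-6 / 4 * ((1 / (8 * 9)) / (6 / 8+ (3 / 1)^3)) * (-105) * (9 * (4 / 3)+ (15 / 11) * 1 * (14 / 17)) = 14315 / 13838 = 1.03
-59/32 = -1.84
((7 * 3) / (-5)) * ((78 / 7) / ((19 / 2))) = -468 / 95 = -4.93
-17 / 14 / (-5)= 17 / 70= 0.24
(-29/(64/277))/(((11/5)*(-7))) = 40165/4928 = 8.15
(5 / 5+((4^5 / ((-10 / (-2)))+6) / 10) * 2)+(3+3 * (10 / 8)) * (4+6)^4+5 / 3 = 5065862 / 75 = 67544.83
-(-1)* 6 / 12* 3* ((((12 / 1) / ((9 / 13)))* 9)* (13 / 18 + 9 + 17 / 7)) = 19903 / 7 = 2843.29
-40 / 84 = -10 / 21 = -0.48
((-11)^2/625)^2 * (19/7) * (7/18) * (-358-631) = -275119031/7031250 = -39.13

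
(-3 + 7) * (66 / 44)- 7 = -1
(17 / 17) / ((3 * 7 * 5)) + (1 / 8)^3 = 617 / 53760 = 0.01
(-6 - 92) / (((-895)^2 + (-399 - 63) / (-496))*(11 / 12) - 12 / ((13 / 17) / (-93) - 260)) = -119888618304 / 898276258519765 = -0.00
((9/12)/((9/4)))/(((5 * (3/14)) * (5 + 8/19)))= 266/4635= 0.06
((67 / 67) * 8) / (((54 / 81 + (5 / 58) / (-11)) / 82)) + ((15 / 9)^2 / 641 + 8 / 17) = 123197623229 / 123670053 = 996.18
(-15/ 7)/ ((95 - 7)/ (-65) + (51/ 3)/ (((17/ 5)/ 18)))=-975/ 40334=-0.02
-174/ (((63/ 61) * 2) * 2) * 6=-1769/ 7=-252.71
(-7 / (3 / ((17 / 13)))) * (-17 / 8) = 2023 / 312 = 6.48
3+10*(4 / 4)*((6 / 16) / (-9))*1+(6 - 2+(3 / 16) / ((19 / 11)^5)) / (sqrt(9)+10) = 4468332055 / 1545085776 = 2.89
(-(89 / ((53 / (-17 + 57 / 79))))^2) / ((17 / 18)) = -235794926088 / 298026473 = -791.19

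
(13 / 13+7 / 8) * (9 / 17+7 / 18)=1.72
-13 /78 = -1 /6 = -0.17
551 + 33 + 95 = 679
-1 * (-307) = 307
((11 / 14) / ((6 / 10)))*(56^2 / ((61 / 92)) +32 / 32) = 5290505 / 854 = 6194.97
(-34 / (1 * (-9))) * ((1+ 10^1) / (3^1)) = 374 / 27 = 13.85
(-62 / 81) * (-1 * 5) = 310 / 81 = 3.83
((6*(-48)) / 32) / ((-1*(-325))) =-9 / 325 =-0.03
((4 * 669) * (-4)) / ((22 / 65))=-347880 / 11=-31625.45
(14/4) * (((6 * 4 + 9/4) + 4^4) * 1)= 7903/8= 987.88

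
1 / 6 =0.17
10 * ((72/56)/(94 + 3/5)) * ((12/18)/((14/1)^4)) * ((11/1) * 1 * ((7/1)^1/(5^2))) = 3/412972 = 0.00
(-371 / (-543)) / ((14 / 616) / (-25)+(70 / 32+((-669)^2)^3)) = 233200 / 30599277533993004175629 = 0.00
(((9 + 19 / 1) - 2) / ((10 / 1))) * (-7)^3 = -4459 / 5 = -891.80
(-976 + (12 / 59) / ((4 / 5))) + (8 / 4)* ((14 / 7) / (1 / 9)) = -55445 / 59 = -939.75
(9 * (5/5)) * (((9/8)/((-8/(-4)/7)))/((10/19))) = 10773/160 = 67.33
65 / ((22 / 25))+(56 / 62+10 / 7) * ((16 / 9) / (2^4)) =3184757 / 42966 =74.12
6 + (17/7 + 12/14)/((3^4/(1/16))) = 54455/9072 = 6.00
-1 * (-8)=8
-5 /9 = -0.56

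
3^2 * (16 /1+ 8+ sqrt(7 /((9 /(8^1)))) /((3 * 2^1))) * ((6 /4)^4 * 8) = 81 * sqrt(14) /2+ 8748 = 8899.54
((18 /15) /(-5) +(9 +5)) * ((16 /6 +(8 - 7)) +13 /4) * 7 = 49966 /75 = 666.21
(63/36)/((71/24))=42/71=0.59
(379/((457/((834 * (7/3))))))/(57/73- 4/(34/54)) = -289.63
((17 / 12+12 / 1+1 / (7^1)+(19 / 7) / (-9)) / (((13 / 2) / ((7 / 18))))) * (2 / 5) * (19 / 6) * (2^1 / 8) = 4883 / 19440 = 0.25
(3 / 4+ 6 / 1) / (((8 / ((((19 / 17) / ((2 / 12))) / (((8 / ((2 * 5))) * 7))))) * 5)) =1539 / 7616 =0.20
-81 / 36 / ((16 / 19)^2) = -3249 / 1024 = -3.17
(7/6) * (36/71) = 42/71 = 0.59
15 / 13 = 1.15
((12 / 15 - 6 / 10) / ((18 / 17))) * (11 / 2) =1.04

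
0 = 0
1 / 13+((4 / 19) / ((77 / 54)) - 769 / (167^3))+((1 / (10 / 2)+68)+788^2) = 621012.42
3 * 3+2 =11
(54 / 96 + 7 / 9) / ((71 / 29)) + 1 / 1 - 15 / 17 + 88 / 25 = 18185029 / 4345200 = 4.19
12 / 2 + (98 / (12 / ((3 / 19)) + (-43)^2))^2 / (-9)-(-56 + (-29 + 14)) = 77.00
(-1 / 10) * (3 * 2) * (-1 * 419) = 1257 / 5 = 251.40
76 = 76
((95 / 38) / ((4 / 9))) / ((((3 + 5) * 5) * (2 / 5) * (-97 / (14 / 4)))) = -315 / 24832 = -0.01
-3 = -3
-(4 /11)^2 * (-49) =784 /121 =6.48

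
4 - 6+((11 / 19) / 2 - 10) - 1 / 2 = -232 / 19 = -12.21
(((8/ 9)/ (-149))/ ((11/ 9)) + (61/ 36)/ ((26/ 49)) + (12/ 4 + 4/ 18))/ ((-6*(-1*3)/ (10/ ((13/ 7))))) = 344214745/ 179490168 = 1.92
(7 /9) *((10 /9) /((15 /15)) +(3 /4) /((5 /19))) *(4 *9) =4991 /45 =110.91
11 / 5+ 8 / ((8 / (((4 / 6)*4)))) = 73 / 15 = 4.87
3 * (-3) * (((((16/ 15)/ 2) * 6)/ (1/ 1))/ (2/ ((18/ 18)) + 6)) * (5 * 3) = -54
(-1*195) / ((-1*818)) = 195 / 818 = 0.24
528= 528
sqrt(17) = 4.12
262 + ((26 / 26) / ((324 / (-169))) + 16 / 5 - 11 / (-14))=3010363 / 11340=265.46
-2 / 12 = -0.17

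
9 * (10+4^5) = 9306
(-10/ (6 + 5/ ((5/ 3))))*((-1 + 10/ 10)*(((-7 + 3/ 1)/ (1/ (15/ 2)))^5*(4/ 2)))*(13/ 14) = 0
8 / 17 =0.47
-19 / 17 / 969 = -1 / 867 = -0.00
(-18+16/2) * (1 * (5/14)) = -25/7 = -3.57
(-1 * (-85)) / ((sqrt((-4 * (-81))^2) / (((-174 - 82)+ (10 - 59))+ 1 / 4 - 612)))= -311695 / 1296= -240.51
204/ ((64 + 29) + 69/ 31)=527/ 246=2.14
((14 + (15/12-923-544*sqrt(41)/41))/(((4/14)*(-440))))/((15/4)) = 952*sqrt(41)/33825 + 25417/13200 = 2.11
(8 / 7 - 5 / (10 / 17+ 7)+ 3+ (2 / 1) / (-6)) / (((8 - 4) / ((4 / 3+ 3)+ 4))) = 71125 / 10836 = 6.56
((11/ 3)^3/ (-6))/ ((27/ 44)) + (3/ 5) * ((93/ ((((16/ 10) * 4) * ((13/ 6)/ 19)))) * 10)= 170853977/ 227448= 751.18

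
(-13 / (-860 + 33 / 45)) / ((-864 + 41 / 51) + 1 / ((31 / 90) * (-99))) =-3391245 / 193494217817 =-0.00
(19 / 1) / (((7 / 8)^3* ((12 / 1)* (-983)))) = -2432 / 1011507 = -0.00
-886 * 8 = -7088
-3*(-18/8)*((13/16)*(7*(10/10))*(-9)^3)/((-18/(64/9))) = 22113/2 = 11056.50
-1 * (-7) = 7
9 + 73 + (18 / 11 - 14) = 766 / 11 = 69.64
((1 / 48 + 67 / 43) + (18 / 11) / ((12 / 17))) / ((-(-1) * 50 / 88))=88481 / 12900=6.86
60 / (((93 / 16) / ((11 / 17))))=6.68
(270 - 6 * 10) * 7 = 1470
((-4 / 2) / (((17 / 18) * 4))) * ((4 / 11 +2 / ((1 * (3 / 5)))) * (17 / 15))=-122 / 55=-2.22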